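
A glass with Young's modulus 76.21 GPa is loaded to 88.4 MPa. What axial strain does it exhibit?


Rearrange E = sigma / epsilon:
  epsilon = sigma / E
  E (MPa) = 76.21 * 1000 = 76210
  epsilon = 88.4 / 76210 = 0.00116

0.00116


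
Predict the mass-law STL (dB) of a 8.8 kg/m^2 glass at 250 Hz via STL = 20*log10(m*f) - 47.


Mass law: STL = 20 * log10(m * f) - 47
  m * f = 8.8 * 250 = 2200
  log10(2200) = 3.34242
  STL = 20 * 3.34242 - 47 = 66.8484 - 47 = 19.8 dB

19.8 dB


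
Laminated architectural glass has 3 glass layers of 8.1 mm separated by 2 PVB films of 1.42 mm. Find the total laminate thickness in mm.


Total thickness = glass contribution + PVB contribution
  Glass: 3 * 8.1 = 24.3 mm
  PVB: 2 * 1.42 = 2.84 mm
  Total = 24.3 + 2.84 = 27.14 mm

27.14 mm


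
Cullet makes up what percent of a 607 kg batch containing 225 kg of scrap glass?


Cullet ratio = (cullet mass / total batch mass) * 100
  Ratio = 225 / 607 * 100 = 37.07%

37.07%


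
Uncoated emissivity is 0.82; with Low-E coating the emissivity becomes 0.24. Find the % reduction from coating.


Percentage reduction = (1 - coated/uncoated) * 100
  Ratio = 0.24 / 0.82 = 0.2927
  Reduction = (1 - 0.2927) * 100 = 70.7%

70.7%


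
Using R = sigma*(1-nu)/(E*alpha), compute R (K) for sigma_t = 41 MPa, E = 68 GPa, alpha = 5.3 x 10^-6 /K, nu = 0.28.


Thermal shock resistance: R = sigma * (1 - nu) / (E * alpha)
  Numerator = 41 * (1 - 0.28) = 29.52
  Denominator = 68 * 1000 * (5.3 x 10^-6) = 0.3604
  R = 29.52 / 0.3604 = 81.9 K

81.9 K


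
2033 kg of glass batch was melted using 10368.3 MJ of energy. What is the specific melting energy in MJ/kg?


Rearrange E = m * s for s:
  s = E / m
  s = 10368.3 / 2033 = 5.1 MJ/kg

5.1 MJ/kg


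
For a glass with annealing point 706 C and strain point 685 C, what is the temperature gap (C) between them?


Gap = T_anneal - T_strain:
  gap = 706 - 685 = 21 C

21 C


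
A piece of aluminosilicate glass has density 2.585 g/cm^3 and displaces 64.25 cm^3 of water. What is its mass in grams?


Rearrange rho = m / V:
  m = rho * V
  m = 2.585 * 64.25 = 166.086 g

166.086 g


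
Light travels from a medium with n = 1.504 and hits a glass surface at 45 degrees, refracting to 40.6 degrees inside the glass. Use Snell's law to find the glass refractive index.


Apply Snell's law: n1 * sin(theta1) = n2 * sin(theta2)
  n2 = n1 * sin(theta1) / sin(theta2)
  sin(45) = 0.707107
  sin(40.6) = 0.650774
  n2 = 1.504 * 0.707107 / 0.650774 = 1.6342

1.6342


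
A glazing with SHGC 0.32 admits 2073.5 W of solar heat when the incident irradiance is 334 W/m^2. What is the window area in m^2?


Rearrange Q = Area * SHGC * Irradiance:
  Area = Q / (SHGC * Irradiance)
  Area = 2073.5 / (0.32 * 334) = 19.4 m^2

19.4 m^2


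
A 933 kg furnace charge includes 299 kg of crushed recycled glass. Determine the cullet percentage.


Cullet ratio = (cullet mass / total batch mass) * 100
  Ratio = 299 / 933 * 100 = 32.05%

32.05%


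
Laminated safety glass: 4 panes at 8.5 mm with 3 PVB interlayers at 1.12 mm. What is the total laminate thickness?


Total thickness = glass contribution + PVB contribution
  Glass: 4 * 8.5 = 34.0 mm
  PVB: 3 * 1.12 = 3.36 mm
  Total = 34.0 + 3.36 = 37.36 mm

37.36 mm


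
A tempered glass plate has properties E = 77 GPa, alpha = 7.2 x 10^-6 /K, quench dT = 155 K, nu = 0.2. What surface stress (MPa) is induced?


Tempering stress: sigma = E * alpha * dT / (1 - nu)
  E (MPa) = 77 * 1000 = 77000
  Numerator = 77000 * (7.2 x 10^-6) * 155 = 85.932
  Denominator = 1 - 0.2 = 0.8
  sigma = 85.932 / 0.8 = 107.4 MPa

107.4 MPa


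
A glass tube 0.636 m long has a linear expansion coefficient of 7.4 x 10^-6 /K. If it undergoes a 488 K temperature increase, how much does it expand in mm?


Thermal expansion formula: dL = alpha * L0 * dT
  dL = (7.4 x 10^-6) * 0.636 * 488 = 0.00229672 m
Convert to mm: 0.00229672 * 1000 = 2.2967 mm

2.2967 mm


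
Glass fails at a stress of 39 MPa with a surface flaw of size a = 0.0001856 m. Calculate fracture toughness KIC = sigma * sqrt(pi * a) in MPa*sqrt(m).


Fracture toughness: KIC = sigma * sqrt(pi * a)
  pi * a = pi * 0.0001856 = 0.00058308
  sqrt(pi * a) = 0.024147
  KIC = 39 * 0.024147 = 0.942 MPa*sqrt(m)

0.942 MPa*sqrt(m)


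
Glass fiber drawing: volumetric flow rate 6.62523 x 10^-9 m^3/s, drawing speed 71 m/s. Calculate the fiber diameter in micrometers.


Cross-sectional area from continuity:
  A = Q / v = 6.62523 x 10^-9 / 71 = 9.33131 x 10^-11 m^2
Diameter from circular cross-section:
  d = sqrt(4A / pi) * 10^6 (m -> um)
  d = sqrt(4 * 9.33131 x 10^-11 / pi) * 10^6 = 10.9 um

10.9 um


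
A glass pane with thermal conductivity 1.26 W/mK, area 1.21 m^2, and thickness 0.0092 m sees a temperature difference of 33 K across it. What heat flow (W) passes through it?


Fourier's law: Q = k * A * dT / t
  Q = 1.26 * 1.21 * 33 / 0.0092
  Q = 50.3118 / 0.0092 = 5468.7 W

5468.7 W


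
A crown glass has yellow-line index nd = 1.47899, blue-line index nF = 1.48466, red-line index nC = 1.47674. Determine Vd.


Abbe number formula: Vd = (nd - 1) / (nF - nC)
  nd - 1 = 1.47899 - 1 = 0.47899
  nF - nC = 1.48466 - 1.47674 = 0.00792
  Vd = 0.47899 / 0.00792 = 60.48

60.48


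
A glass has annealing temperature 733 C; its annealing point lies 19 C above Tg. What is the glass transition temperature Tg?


Rearrange T_anneal = Tg + offset for Tg:
  Tg = T_anneal - offset = 733 - 19 = 714 C

714 C


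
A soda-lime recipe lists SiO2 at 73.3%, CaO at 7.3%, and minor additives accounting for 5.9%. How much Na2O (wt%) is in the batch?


Pieces sum to 100%:
  Na2O = 100 - (SiO2 + CaO + others)
  Na2O = 100 - (73.3 + 7.3 + 5.9) = 13.5%

13.5%


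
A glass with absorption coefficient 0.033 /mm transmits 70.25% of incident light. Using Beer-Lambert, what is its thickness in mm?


Rearrange T = exp(-alpha * thickness):
  thickness = -ln(T) / alpha
  T = 70.25/100 = 0.7025
  ln(T) = -0.35311
  -ln(T) = 0.35311
  thickness = 0.35311 / 0.033 = 10.7 mm

10.7 mm


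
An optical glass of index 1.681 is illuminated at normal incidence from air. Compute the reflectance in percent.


Fresnel reflectance at normal incidence:
  R = ((n - 1)/(n + 1))^2
  (n - 1)/(n + 1) = (1.681 - 1)/(1.681 + 1) = 0.25401
  R = 0.25401^2 = 0.0645211
  R(%) = 0.0645211 * 100 = 6.452%

6.452%


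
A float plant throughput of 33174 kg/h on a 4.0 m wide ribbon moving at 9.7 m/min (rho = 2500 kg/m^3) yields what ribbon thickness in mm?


Ribbon cross-section from mass balance:
  Volume rate = throughput / density = 33174 / 2500 = 13.2696 m^3/h
  thickness = volume rate / (speed * 60 * width), i.e.
  thickness = throughput / (60 * speed * width * density) * 1000
  thickness = 33174 / (60 * 9.7 * 4.0 * 2500) * 1000 = 5.7 mm

5.7 mm


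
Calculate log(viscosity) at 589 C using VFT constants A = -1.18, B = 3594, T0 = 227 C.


VFT equation: log(eta) = A + B / (T - T0)
  T - T0 = 589 - 227 = 362
  B / (T - T0) = 3594 / 362 = 9.928
  log(eta) = -1.18 + 9.928 = 8.748

8.748


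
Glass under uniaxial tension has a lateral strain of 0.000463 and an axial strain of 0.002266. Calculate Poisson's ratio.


Poisson's ratio: nu = lateral strain / axial strain
  nu = 0.000463 / 0.002266 = 0.2043

0.2043


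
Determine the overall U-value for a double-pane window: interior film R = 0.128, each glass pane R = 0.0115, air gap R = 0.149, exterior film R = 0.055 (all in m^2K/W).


Total thermal resistance (series):
  R_total = R_in + R_glass + R_air + R_glass + R_out
  R_total = 0.128 + 0.0115 + 0.149 + 0.0115 + 0.055 = 0.355 m^2K/W
U-value = 1 / R_total = 1 / 0.355 = 2.817 W/m^2K

2.817 W/m^2K


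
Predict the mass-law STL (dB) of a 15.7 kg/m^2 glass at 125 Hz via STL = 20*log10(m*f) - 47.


Mass law: STL = 20 * log10(m * f) - 47
  m * f = 15.7 * 125 = 1962.5
  log10(1962.5) = 3.29281
  STL = 20 * 3.29281 - 47 = 65.8562 - 47 = 18.9 dB

18.9 dB


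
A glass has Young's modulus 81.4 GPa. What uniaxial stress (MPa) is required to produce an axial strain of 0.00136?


Rearrange E = sigma / epsilon:
  sigma = E * epsilon
  E (MPa) = 81.4 * 1000 = 81400
  sigma = 81400 * 0.00136 = 110.7 MPa

110.7 MPa


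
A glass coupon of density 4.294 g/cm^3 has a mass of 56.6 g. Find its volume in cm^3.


Rearrange rho = m / V:
  V = m / rho
  V = 56.6 / 4.294 = 13.181 cm^3

13.181 cm^3


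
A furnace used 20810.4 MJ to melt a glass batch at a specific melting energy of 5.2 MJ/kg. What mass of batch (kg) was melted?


Rearrange E = m * s for m:
  m = E / s
  m = 20810.4 / 5.2 = 4002.0 kg

4002.0 kg


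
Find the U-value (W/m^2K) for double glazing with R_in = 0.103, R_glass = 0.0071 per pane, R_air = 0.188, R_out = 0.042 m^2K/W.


Total thermal resistance (series):
  R_total = R_in + R_glass + R_air + R_glass + R_out
  R_total = 0.103 + 0.0071 + 0.188 + 0.0071 + 0.042 = 0.3472 m^2K/W
U-value = 1 / R_total = 1 / 0.3472 = 2.88 W/m^2K

2.88 W/m^2K


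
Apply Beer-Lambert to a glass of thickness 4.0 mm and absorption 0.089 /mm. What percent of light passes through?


Beer-Lambert law: T = exp(-alpha * thickness)
  exponent = -0.089 * 4.0 = -0.356
  T = exp(-0.356) = 0.7005
  Percentage = 0.7005 * 100 = 70.05%

70.05%


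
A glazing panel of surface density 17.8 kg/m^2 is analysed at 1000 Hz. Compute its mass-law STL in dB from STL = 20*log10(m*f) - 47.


Mass law: STL = 20 * log10(m * f) - 47
  m * f = 17.8 * 1000 = 17800
  log10(17800) = 4.25042
  STL = 20 * 4.25042 - 47 = 85.0084 - 47 = 38.0 dB

38.0 dB


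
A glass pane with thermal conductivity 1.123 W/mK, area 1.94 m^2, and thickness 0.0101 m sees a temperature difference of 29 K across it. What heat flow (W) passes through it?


Fourier's law: Q = k * A * dT / t
  Q = 1.123 * 1.94 * 29 / 0.0101
  Q = 63.17998 / 0.0101 = 6255.4 W

6255.4 W


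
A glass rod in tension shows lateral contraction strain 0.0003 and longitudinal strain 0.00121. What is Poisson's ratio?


Poisson's ratio: nu = lateral strain / axial strain
  nu = 0.0003 / 0.00121 = 0.2479

0.2479


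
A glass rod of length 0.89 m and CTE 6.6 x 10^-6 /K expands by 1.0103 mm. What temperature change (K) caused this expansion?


Rearrange dL = alpha * L0 * dT for dT:
  dT = dL / (alpha * L0)
  dL (m) = 1.0103 / 1000 = 0.0010103
  dT = 0.0010103 / ((6.6 x 10^-6) * 0.89) = 172.0 K

172.0 K


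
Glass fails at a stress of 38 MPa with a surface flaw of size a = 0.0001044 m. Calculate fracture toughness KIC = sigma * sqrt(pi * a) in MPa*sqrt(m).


Fracture toughness: KIC = sigma * sqrt(pi * a)
  pi * a = pi * 0.0001044 = 0.000327982
  sqrt(pi * a) = 0.01811
  KIC = 38 * 0.01811 = 0.688 MPa*sqrt(m)

0.688 MPa*sqrt(m)


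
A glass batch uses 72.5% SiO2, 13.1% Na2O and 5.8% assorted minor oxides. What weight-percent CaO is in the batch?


Pieces sum to 100%:
  CaO = 100 - (SiO2 + Na2O + others)
  CaO = 100 - (72.5 + 13.1 + 5.8) = 8.6%

8.6%


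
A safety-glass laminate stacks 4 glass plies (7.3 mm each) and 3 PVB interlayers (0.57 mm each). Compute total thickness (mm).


Total thickness = glass contribution + PVB contribution
  Glass: 4 * 7.3 = 29.2 mm
  PVB: 3 * 0.57 = 1.71 mm
  Total = 29.2 + 1.71 = 30.91 mm

30.91 mm


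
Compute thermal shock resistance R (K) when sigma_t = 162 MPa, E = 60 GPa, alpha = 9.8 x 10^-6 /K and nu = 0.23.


Thermal shock resistance: R = sigma * (1 - nu) / (E * alpha)
  Numerator = 162 * (1 - 0.23) = 124.74
  Denominator = 60 * 1000 * (9.8 x 10^-6) = 0.588
  R = 124.74 / 0.588 = 212.1 K

212.1 K


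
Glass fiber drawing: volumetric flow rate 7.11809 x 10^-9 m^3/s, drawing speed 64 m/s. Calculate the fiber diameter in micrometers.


Cross-sectional area from continuity:
  A = Q / v = 7.11809 x 10^-9 / 64 = 1.112202 x 10^-10 m^2
Diameter from circular cross-section:
  d = sqrt(4A / pi) * 10^6 (m -> um)
  d = sqrt(4 * 1.112202 x 10^-10 / pi) * 10^6 = 11.9 um

11.9 um


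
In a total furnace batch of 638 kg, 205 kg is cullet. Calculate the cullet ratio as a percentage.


Cullet ratio = (cullet mass / total batch mass) * 100
  Ratio = 205 / 638 * 100 = 32.13%

32.13%


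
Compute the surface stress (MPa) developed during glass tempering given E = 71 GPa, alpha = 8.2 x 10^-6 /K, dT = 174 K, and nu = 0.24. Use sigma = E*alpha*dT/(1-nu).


Tempering stress: sigma = E * alpha * dT / (1 - nu)
  E (MPa) = 71 * 1000 = 71000
  Numerator = 71000 * (8.2 x 10^-6) * 174 = 101.3028
  Denominator = 1 - 0.24 = 0.76
  sigma = 101.3028 / 0.76 = 133.3 MPa

133.3 MPa


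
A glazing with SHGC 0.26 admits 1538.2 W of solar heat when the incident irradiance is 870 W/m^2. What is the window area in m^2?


Rearrange Q = Area * SHGC * Irradiance:
  Area = Q / (SHGC * Irradiance)
  Area = 1538.2 / (0.26 * 870) = 6.8 m^2

6.8 m^2


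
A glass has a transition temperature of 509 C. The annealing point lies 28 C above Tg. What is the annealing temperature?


The annealing temperature is Tg plus the offset:
  T_anneal = 509 + 28 = 537 C

537 C


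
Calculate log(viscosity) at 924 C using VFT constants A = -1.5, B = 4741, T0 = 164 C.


VFT equation: log(eta) = A + B / (T - T0)
  T - T0 = 924 - 164 = 760
  B / (T - T0) = 4741 / 760 = 6.238
  log(eta) = -1.5 + 6.238 = 4.738

4.738


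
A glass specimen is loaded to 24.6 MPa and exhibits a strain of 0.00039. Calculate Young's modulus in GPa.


Young's modulus: E = stress / strain
  E = 24.6 MPa / 0.00039 = 63076.92 MPa
Convert to GPa: 63076.92 / 1000 = 63.08 GPa

63.08 GPa


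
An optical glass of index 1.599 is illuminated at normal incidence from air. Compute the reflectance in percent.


Fresnel reflectance at normal incidence:
  R = ((n - 1)/(n + 1))^2
  (n - 1)/(n + 1) = (1.599 - 1)/(1.599 + 1) = 0.230473
  R = 0.230473^2 = 0.0531178
  R(%) = 0.0531178 * 100 = 5.312%

5.312%


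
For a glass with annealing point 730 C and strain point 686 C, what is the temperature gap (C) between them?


Gap = T_anneal - T_strain:
  gap = 730 - 686 = 44 C

44 C


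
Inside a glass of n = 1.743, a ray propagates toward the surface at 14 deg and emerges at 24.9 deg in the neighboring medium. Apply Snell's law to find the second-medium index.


Apply Snell's law: n1 * sin(theta1) = n2 * sin(theta2)
  n2 = n1 * sin(theta1) / sin(theta2)
  sin(14) = 0.241922
  sin(24.9) = 0.421036
  n2 = 1.743 * 0.241922 / 0.421036 = 1.0015

1.0015


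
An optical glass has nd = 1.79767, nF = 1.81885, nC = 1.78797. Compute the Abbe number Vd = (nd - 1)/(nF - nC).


Abbe number formula: Vd = (nd - 1) / (nF - nC)
  nd - 1 = 1.79767 - 1 = 0.79767
  nF - nC = 1.81885 - 1.78797 = 0.03088
  Vd = 0.79767 / 0.03088 = 25.83

25.83


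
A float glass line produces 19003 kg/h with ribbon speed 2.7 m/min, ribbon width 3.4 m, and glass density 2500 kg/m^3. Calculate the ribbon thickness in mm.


Ribbon cross-section from mass balance:
  Volume rate = throughput / density = 19003 / 2500 = 7.6012 m^3/h
  thickness = volume rate / (speed * 60 * width), i.e.
  thickness = throughput / (60 * speed * width * density) * 1000
  thickness = 19003 / (60 * 2.7 * 3.4 * 2500) * 1000 = 13.8 mm

13.8 mm


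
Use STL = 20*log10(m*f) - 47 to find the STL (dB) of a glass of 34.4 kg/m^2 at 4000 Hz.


Mass law: STL = 20 * log10(m * f) - 47
  m * f = 34.4 * 4000 = 137600
  log10(137600) = 5.13862
  STL = 20 * 5.13862 - 47 = 102.7724 - 47 = 55.8 dB

55.8 dB


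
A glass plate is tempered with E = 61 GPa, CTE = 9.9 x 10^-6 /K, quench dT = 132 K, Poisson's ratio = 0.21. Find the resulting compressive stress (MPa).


Tempering stress: sigma = E * alpha * dT / (1 - nu)
  E (MPa) = 61 * 1000 = 61000
  Numerator = 61000 * (9.9 x 10^-6) * 132 = 79.7148
  Denominator = 1 - 0.21 = 0.79
  sigma = 79.7148 / 0.79 = 100.9 MPa

100.9 MPa


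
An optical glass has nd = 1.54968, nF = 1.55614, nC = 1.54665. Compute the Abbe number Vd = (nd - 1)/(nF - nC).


Abbe number formula: Vd = (nd - 1) / (nF - nC)
  nd - 1 = 1.54968 - 1 = 0.54968
  nF - nC = 1.55614 - 1.54665 = 0.00949
  Vd = 0.54968 / 0.00949 = 57.92

57.92


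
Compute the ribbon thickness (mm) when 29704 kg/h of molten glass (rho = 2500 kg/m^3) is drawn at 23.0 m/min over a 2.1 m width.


Ribbon cross-section from mass balance:
  Volume rate = throughput / density = 29704 / 2500 = 11.8816 m^3/h
  thickness = volume rate / (speed * 60 * width), i.e.
  thickness = throughput / (60 * speed * width * density) * 1000
  thickness = 29704 / (60 * 23.0 * 2.1 * 2500) * 1000 = 4.1 mm

4.1 mm


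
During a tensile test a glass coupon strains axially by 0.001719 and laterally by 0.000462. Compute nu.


Poisson's ratio: nu = lateral strain / axial strain
  nu = 0.000462 / 0.001719 = 0.2688

0.2688


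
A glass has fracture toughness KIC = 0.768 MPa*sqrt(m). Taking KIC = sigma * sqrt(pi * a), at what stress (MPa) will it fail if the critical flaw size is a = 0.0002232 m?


Rearrange KIC = sigma * sqrt(pi * a):
  sigma = KIC / sqrt(pi * a)
  sqrt(pi * 0.0002232) = 0.02648
  sigma = 0.768 / 0.02648 = 29.0 MPa

29.0 MPa


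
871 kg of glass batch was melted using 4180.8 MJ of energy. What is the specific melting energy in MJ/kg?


Rearrange E = m * s for s:
  s = E / m
  s = 4180.8 / 871 = 4.8 MJ/kg

4.8 MJ/kg


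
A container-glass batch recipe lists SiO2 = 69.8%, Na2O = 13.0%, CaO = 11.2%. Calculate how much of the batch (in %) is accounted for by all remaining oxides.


Sum the three major oxides:
  SiO2 + Na2O + CaO = 69.8 + 13.0 + 11.2 = 94.0%
Subtract from 100%:
  Others = 100 - 94.0 = 6.0%

6.0%


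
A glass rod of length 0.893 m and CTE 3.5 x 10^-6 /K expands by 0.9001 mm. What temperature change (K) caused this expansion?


Rearrange dL = alpha * L0 * dT for dT:
  dT = dL / (alpha * L0)
  dL (m) = 0.9001 / 1000 = 0.0009001
  dT = 0.0009001 / ((3.5 x 10^-6) * 0.893) = 288.0 K

288.0 K


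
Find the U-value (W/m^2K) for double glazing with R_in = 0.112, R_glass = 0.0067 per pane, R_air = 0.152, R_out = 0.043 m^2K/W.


Total thermal resistance (series):
  R_total = R_in + R_glass + R_air + R_glass + R_out
  R_total = 0.112 + 0.0067 + 0.152 + 0.0067 + 0.043 = 0.3204 m^2K/W
U-value = 1 / R_total = 1 / 0.3204 = 3.121 W/m^2K

3.121 W/m^2K


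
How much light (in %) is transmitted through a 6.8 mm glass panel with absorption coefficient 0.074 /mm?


Beer-Lambert law: T = exp(-alpha * thickness)
  exponent = -0.074 * 6.8 = -0.5032
  T = exp(-0.5032) = 0.6046
  Percentage = 0.6046 * 100 = 60.46%

60.46%


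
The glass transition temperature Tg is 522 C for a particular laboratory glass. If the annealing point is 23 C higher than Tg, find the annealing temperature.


The annealing temperature is Tg plus the offset:
  T_anneal = 522 + 23 = 545 C

545 C


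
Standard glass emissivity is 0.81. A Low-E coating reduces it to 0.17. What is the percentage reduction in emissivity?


Percentage reduction = (1 - coated/uncoated) * 100
  Ratio = 0.17 / 0.81 = 0.2099
  Reduction = (1 - 0.2099) * 100 = 79.0%

79.0%


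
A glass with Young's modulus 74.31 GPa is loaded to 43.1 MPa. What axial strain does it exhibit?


Rearrange E = sigma / epsilon:
  epsilon = sigma / E
  E (MPa) = 74.31 * 1000 = 74310
  epsilon = 43.1 / 74310 = 0.00058

0.00058


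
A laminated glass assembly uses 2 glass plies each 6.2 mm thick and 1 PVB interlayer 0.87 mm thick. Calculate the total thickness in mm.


Total thickness = glass contribution + PVB contribution
  Glass: 2 * 6.2 = 12.4 mm
  PVB: 1 * 0.87 = 0.87 mm
  Total = 12.4 + 0.87 = 13.27 mm

13.27 mm


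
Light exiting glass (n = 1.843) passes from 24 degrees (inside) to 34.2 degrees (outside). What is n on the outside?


Apply Snell's law: n1 * sin(theta1) = n2 * sin(theta2)
  n2 = n1 * sin(theta1) / sin(theta2)
  sin(24) = 0.406737
  sin(34.2) = 0.562083
  n2 = 1.843 * 0.406737 / 0.562083 = 1.3336

1.3336


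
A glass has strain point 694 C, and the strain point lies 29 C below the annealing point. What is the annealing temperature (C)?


T_anneal = T_strain + gap:
  T_anneal = 694 + 29 = 723 C

723 C


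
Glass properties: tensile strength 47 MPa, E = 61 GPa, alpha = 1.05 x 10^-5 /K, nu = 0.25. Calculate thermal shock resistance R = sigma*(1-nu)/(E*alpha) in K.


Thermal shock resistance: R = sigma * (1 - nu) / (E * alpha)
  Numerator = 47 * (1 - 0.25) = 35.25
  Denominator = 61 * 1000 * (1.05 x 10^-5) = 0.6405
  R = 35.25 / 0.6405 = 55.0 K

55.0 K


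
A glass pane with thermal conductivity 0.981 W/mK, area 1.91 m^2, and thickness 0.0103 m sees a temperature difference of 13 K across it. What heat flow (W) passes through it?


Fourier's law: Q = k * A * dT / t
  Q = 0.981 * 1.91 * 13 / 0.0103
  Q = 24.35823 / 0.0103 = 2364.9 W

2364.9 W


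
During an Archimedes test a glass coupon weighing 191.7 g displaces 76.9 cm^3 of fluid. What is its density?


Use the definition of density:
  rho = mass / volume
  rho = 191.7 / 76.9 = 2.493 g/cm^3

2.493 g/cm^3


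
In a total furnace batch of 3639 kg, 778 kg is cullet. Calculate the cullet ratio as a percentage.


Cullet ratio = (cullet mass / total batch mass) * 100
  Ratio = 778 / 3639 * 100 = 21.38%

21.38%


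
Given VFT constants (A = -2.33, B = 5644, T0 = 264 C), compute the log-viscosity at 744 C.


VFT equation: log(eta) = A + B / (T - T0)
  T - T0 = 744 - 264 = 480
  B / (T - T0) = 5644 / 480 = 11.758
  log(eta) = -2.33 + 11.758 = 9.428

9.428


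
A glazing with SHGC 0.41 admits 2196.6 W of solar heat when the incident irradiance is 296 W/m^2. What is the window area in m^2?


Rearrange Q = Area * SHGC * Irradiance:
  Area = Q / (SHGC * Irradiance)
  Area = 2196.6 / (0.41 * 296) = 18.1 m^2

18.1 m^2


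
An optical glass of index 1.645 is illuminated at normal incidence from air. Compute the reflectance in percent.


Fresnel reflectance at normal incidence:
  R = ((n - 1)/(n + 1))^2
  (n - 1)/(n + 1) = (1.645 - 1)/(1.645 + 1) = 0.243856
  R = 0.243856^2 = 0.0594657
  R(%) = 0.0594657 * 100 = 5.947%

5.947%


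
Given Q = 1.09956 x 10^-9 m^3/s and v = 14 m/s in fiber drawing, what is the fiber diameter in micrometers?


Cross-sectional area from continuity:
  A = Q / v = 1.09956 x 10^-9 / 14 = 7.854 x 10^-11 m^2
Diameter from circular cross-section:
  d = sqrt(4A / pi) * 10^6 (m -> um)
  d = sqrt(4 * 7.854 x 10^-11 / pi) * 10^6 = 10.0 um

10.0 um


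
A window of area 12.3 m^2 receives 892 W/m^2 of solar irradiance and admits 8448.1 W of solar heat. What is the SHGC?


Rearrange Q = Area * SHGC * Irradiance:
  SHGC = Q / (Area * Irradiance)
  SHGC = 8448.1 / (12.3 * 892) = 0.77

0.77


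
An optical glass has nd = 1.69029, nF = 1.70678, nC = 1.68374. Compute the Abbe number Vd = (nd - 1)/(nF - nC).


Abbe number formula: Vd = (nd - 1) / (nF - nC)
  nd - 1 = 1.69029 - 1 = 0.69029
  nF - nC = 1.70678 - 1.68374 = 0.02304
  Vd = 0.69029 / 0.02304 = 29.96

29.96


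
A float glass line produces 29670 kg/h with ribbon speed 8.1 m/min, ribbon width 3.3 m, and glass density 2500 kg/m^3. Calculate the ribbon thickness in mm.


Ribbon cross-section from mass balance:
  Volume rate = throughput / density = 29670 / 2500 = 11.868 m^3/h
  thickness = volume rate / (speed * 60 * width), i.e.
  thickness = throughput / (60 * speed * width * density) * 1000
  thickness = 29670 / (60 * 8.1 * 3.3 * 2500) * 1000 = 7.4 mm

7.4 mm


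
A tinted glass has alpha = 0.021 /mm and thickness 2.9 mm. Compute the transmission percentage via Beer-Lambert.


Beer-Lambert law: T = exp(-alpha * thickness)
  exponent = -0.021 * 2.9 = -0.0609
  T = exp(-0.0609) = 0.9409
  Percentage = 0.9409 * 100 = 94.09%

94.09%


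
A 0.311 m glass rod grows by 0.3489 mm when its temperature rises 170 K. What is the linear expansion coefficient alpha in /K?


Rearrange dL = alpha * L0 * dT for alpha:
  alpha = dL / (L0 * dT)
  alpha = (0.3489 / 1000) / (0.311 * 170) = 0.000006599 /K = 6.599 x 10^-6 /K

6.599 x 10^-6 /K


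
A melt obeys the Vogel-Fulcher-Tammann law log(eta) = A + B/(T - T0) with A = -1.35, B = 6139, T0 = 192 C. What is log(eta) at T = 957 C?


VFT equation: log(eta) = A + B / (T - T0)
  T - T0 = 957 - 192 = 765
  B / (T - T0) = 6139 / 765 = 8.025
  log(eta) = -1.35 + 8.025 = 6.675

6.675


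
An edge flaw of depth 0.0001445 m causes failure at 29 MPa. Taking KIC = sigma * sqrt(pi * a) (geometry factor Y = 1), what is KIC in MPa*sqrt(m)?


Fracture toughness: KIC = sigma * sqrt(pi * a)
  pi * a = pi * 0.0001445 = 0.00045396
  sqrt(pi * a) = 0.021306
  KIC = 29 * 0.021306 = 0.618 MPa*sqrt(m)

0.618 MPa*sqrt(m)


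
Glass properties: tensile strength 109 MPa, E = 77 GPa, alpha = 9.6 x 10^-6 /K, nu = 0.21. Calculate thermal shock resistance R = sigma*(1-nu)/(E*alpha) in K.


Thermal shock resistance: R = sigma * (1 - nu) / (E * alpha)
  Numerator = 109 * (1 - 0.21) = 86.11
  Denominator = 77 * 1000 * (9.6 x 10^-6) = 0.7392
  R = 86.11 / 0.7392 = 116.5 K

116.5 K


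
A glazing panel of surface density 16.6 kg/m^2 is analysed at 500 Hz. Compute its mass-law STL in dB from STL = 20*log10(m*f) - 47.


Mass law: STL = 20 * log10(m * f) - 47
  m * f = 16.6 * 500 = 8300
  log10(8300) = 3.91908
  STL = 20 * 3.91908 - 47 = 78.3816 - 47 = 31.4 dB

31.4 dB


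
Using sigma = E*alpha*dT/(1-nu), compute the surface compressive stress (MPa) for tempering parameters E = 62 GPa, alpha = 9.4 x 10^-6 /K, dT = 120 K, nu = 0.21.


Tempering stress: sigma = E * alpha * dT / (1 - nu)
  E (MPa) = 62 * 1000 = 62000
  Numerator = 62000 * (9.4 x 10^-6) * 120 = 69.936
  Denominator = 1 - 0.21 = 0.79
  sigma = 69.936 / 0.79 = 88.5 MPa

88.5 MPa


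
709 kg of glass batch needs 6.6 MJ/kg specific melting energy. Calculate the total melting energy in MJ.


Total energy = mass * specific energy
  E = 709 * 6.6 = 4679.4 MJ

4679.4 MJ


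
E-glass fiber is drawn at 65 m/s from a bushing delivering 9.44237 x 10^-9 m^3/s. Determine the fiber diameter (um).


Cross-sectional area from continuity:
  A = Q / v = 9.44237 x 10^-9 / 65 = 1.452672 x 10^-10 m^2
Diameter from circular cross-section:
  d = sqrt(4A / pi) * 10^6 (m -> um)
  d = sqrt(4 * 1.452672 x 10^-10 / pi) * 10^6 = 13.6 um

13.6 um


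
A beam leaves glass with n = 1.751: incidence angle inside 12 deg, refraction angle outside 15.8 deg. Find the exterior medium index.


Apply Snell's law: n1 * sin(theta1) = n2 * sin(theta2)
  n2 = n1 * sin(theta1) / sin(theta2)
  sin(12) = 0.207912
  sin(15.8) = 0.27228
  n2 = 1.751 * 0.207912 / 0.27228 = 1.3371

1.3371


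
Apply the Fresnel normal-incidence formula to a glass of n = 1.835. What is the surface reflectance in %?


Fresnel reflectance at normal incidence:
  R = ((n - 1)/(n + 1))^2
  (n - 1)/(n + 1) = (1.835 - 1)/(1.835 + 1) = 0.294533
  R = 0.294533^2 = 0.0867497
  R(%) = 0.0867497 * 100 = 8.675%

8.675%


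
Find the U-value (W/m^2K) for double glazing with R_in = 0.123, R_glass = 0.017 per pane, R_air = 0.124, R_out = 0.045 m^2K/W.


Total thermal resistance (series):
  R_total = R_in + R_glass + R_air + R_glass + R_out
  R_total = 0.123 + 0.017 + 0.124 + 0.017 + 0.045 = 0.326 m^2K/W
U-value = 1 / R_total = 1 / 0.326 = 3.067 W/m^2K

3.067 W/m^2K


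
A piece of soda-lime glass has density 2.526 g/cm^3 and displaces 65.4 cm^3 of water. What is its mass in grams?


Rearrange rho = m / V:
  m = rho * V
  m = 2.526 * 65.4 = 165.2 g

165.2 g


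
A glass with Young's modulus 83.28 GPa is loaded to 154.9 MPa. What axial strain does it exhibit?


Rearrange E = sigma / epsilon:
  epsilon = sigma / E
  E (MPa) = 83.28 * 1000 = 83280
  epsilon = 154.9 / 83280 = 0.00186

0.00186


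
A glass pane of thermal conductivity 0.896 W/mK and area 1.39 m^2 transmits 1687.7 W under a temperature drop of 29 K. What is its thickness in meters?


Fourier's law: t = k * A * dT / Q
  t = 0.896 * 1.39 * 29 / 1687.7
  t = 36.11776 / 1687.7 = 0.0214 m

0.0214 m


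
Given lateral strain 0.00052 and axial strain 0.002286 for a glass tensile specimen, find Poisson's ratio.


Poisson's ratio: nu = lateral strain / axial strain
  nu = 0.00052 / 0.002286 = 0.2275

0.2275


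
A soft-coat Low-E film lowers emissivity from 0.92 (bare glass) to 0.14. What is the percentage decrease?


Percentage reduction = (1 - coated/uncoated) * 100
  Ratio = 0.14 / 0.92 = 0.1522
  Reduction = (1 - 0.1522) * 100 = 84.8%

84.8%


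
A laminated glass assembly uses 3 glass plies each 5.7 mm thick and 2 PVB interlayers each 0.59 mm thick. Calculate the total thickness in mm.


Total thickness = glass contribution + PVB contribution
  Glass: 3 * 5.7 = 17.1 mm
  PVB: 2 * 0.59 = 1.18 mm
  Total = 17.1 + 1.18 = 18.28 mm

18.28 mm


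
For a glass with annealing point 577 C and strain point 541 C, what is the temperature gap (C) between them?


Gap = T_anneal - T_strain:
  gap = 577 - 541 = 36 C

36 C


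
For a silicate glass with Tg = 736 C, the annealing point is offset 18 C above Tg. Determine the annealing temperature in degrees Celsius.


The annealing temperature is Tg plus the offset:
  T_anneal = 736 + 18 = 754 C

754 C


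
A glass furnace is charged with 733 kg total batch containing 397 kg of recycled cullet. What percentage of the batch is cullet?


Cullet ratio = (cullet mass / total batch mass) * 100
  Ratio = 397 / 733 * 100 = 54.16%

54.16%


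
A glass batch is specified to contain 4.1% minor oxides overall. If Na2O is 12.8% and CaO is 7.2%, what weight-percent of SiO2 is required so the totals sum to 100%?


Known pieces sum to 100%:
  SiO2 = 100 - (others + Na2O + CaO)
  SiO2 = 100 - (4.1 + 12.8 + 7.2) = 75.9%

75.9%


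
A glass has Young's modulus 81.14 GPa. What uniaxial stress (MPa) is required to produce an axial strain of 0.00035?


Rearrange E = sigma / epsilon:
  sigma = E * epsilon
  E (MPa) = 81.14 * 1000 = 81140
  sigma = 81140 * 0.00035 = 28.4 MPa

28.4 MPa


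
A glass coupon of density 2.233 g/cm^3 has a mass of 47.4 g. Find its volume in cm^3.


Rearrange rho = m / V:
  V = m / rho
  V = 47.4 / 2.233 = 21.227 cm^3

21.227 cm^3


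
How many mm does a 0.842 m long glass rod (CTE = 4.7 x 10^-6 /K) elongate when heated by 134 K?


Thermal expansion formula: dL = alpha * L0 * dT
  dL = (4.7 x 10^-6) * 0.842 * 134 = 0.00053029 m
Convert to mm: 0.00053029 * 1000 = 0.5303 mm

0.5303 mm


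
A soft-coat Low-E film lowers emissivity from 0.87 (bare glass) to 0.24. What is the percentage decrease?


Percentage reduction = (1 - coated/uncoated) * 100
  Ratio = 0.24 / 0.87 = 0.2759
  Reduction = (1 - 0.2759) * 100 = 72.4%

72.4%


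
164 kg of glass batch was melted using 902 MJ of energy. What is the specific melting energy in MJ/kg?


Rearrange E = m * s for s:
  s = E / m
  s = 902 / 164 = 5.5 MJ/kg

5.5 MJ/kg


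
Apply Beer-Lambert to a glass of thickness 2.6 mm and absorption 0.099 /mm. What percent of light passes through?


Beer-Lambert law: T = exp(-alpha * thickness)
  exponent = -0.099 * 2.6 = -0.2574
  T = exp(-0.2574) = 0.7731
  Percentage = 0.7731 * 100 = 77.31%

77.31%


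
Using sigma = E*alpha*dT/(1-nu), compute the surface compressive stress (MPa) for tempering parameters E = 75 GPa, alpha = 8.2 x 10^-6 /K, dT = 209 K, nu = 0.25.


Tempering stress: sigma = E * alpha * dT / (1 - nu)
  E (MPa) = 75 * 1000 = 75000
  Numerator = 75000 * (8.2 x 10^-6) * 209 = 128.535
  Denominator = 1 - 0.25 = 0.75
  sigma = 128.535 / 0.75 = 171.4 MPa

171.4 MPa


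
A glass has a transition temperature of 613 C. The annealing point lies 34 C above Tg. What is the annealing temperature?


The annealing temperature is Tg plus the offset:
  T_anneal = 613 + 34 = 647 C

647 C


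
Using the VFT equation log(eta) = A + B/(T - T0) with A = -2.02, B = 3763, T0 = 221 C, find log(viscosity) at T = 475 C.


VFT equation: log(eta) = A + B / (T - T0)
  T - T0 = 475 - 221 = 254
  B / (T - T0) = 3763 / 254 = 14.815
  log(eta) = -2.02 + 14.815 = 12.795

12.795


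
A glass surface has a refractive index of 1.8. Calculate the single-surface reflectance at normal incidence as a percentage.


Fresnel reflectance at normal incidence:
  R = ((n - 1)/(n + 1))^2
  (n - 1)/(n + 1) = (1.8 - 1)/(1.8 + 1) = 0.285714
  R = 0.285714^2 = 0.0816325
  R(%) = 0.0816325 * 100 = 8.163%

8.163%


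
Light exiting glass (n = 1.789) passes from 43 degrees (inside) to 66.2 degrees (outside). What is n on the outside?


Apply Snell's law: n1 * sin(theta1) = n2 * sin(theta2)
  n2 = n1 * sin(theta1) / sin(theta2)
  sin(43) = 0.681998
  sin(66.2) = 0.91496
  n2 = 1.789 * 0.681998 / 0.91496 = 1.3335

1.3335


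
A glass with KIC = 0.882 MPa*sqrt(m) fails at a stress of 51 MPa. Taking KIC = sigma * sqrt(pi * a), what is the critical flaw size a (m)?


Rearrange KIC = sigma * sqrt(pi * a):
  sqrt(pi * a) = KIC / sigma
  sqrt(pi * a) = 0.882 / 51 = 0.017294
  a = (KIC / sigma)^2 / pi
  a = 0.017294^2 / pi = 0.0000952 m

0.0000952 m


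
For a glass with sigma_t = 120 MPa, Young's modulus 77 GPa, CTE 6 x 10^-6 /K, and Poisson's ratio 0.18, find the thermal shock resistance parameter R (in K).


Thermal shock resistance: R = sigma * (1 - nu) / (E * alpha)
  Numerator = 120 * (1 - 0.18) = 98.4
  Denominator = 77 * 1000 * (6 x 10^-6) = 0.462
  R = 98.4 / 0.462 = 213.0 K

213.0 K


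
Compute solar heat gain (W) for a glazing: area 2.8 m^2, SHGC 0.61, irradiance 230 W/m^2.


Solar heat gain: Q = Area * SHGC * Irradiance
  Q = 2.8 * 0.61 * 230 = 392.8 W

392.8 W


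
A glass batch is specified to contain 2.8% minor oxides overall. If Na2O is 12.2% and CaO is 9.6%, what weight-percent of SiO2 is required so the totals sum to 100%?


Known pieces sum to 100%:
  SiO2 = 100 - (others + Na2O + CaO)
  SiO2 = 100 - (2.8 + 12.2 + 9.6) = 75.4%

75.4%


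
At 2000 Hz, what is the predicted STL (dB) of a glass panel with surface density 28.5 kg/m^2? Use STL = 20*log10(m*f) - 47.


Mass law: STL = 20 * log10(m * f) - 47
  m * f = 28.5 * 2000 = 57000
  log10(57000) = 4.75587
  STL = 20 * 4.75587 - 47 = 95.1174 - 47 = 48.1 dB

48.1 dB


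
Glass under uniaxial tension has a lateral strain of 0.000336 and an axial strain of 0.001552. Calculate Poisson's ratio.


Poisson's ratio: nu = lateral strain / axial strain
  nu = 0.000336 / 0.001552 = 0.2165

0.2165


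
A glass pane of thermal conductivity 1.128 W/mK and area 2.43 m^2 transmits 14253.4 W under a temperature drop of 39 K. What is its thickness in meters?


Fourier's law: t = k * A * dT / Q
  t = 1.128 * 2.43 * 39 / 14253.4
  t = 106.90056 / 14253.4 = 0.0075 m

0.0075 m


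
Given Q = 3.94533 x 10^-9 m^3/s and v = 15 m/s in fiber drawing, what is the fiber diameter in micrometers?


Cross-sectional area from continuity:
  A = Q / v = 3.94533 x 10^-9 / 15 = 2.63022 x 10^-10 m^2
Diameter from circular cross-section:
  d = sqrt(4A / pi) * 10^6 (m -> um)
  d = sqrt(4 * 2.63022 x 10^-10 / pi) * 10^6 = 18.3 um

18.3 um


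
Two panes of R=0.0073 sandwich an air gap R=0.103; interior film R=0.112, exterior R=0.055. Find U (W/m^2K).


Total thermal resistance (series):
  R_total = R_in + R_glass + R_air + R_glass + R_out
  R_total = 0.112 + 0.0073 + 0.103 + 0.0073 + 0.055 = 0.2846 m^2K/W
U-value = 1 / R_total = 1 / 0.2846 = 3.514 W/m^2K

3.514 W/m^2K


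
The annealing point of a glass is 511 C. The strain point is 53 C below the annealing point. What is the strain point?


Strain point = annealing point - difference:
  T_strain = 511 - 53 = 458 C

458 C


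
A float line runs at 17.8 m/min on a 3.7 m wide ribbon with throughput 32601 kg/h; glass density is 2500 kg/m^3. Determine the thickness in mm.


Ribbon cross-section from mass balance:
  Volume rate = throughput / density = 32601 / 2500 = 13.0404 m^3/h
  thickness = volume rate / (speed * 60 * width), i.e.
  thickness = throughput / (60 * speed * width * density) * 1000
  thickness = 32601 / (60 * 17.8 * 3.7 * 2500) * 1000 = 3.3 mm

3.3 mm


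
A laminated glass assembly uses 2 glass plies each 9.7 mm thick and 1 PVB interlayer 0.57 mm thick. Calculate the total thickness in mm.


Total thickness = glass contribution + PVB contribution
  Glass: 2 * 9.7 = 19.4 mm
  PVB: 1 * 0.57 = 0.57 mm
  Total = 19.4 + 0.57 = 19.97 mm

19.97 mm


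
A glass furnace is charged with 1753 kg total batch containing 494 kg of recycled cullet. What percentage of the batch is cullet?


Cullet ratio = (cullet mass / total batch mass) * 100
  Ratio = 494 / 1753 * 100 = 28.18%

28.18%


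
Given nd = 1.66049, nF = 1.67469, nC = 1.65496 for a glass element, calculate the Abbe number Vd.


Abbe number formula: Vd = (nd - 1) / (nF - nC)
  nd - 1 = 1.66049 - 1 = 0.66049
  nF - nC = 1.67469 - 1.65496 = 0.01973
  Vd = 0.66049 / 0.01973 = 33.48

33.48


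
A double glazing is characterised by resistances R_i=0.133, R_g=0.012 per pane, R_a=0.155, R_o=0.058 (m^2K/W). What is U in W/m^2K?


Total thermal resistance (series):
  R_total = R_in + R_glass + R_air + R_glass + R_out
  R_total = 0.133 + 0.012 + 0.155 + 0.012 + 0.058 = 0.37 m^2K/W
U-value = 1 / R_total = 1 / 0.37 = 2.703 W/m^2K

2.703 W/m^2K


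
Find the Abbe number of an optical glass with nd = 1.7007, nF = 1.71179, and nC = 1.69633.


Abbe number formula: Vd = (nd - 1) / (nF - nC)
  nd - 1 = 1.7007 - 1 = 0.7007
  nF - nC = 1.71179 - 1.69633 = 0.01546
  Vd = 0.7007 / 0.01546 = 45.32

45.32


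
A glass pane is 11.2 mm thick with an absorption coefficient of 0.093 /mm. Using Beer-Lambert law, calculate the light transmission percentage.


Beer-Lambert law: T = exp(-alpha * thickness)
  exponent = -0.093 * 11.2 = -1.0416
  T = exp(-1.0416) = 0.3529
  Percentage = 0.3529 * 100 = 35.29%

35.29%


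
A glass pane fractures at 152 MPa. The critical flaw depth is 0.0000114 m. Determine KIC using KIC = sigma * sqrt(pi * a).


Fracture toughness: KIC = sigma * sqrt(pi * a)
  pi * a = pi * 0.0000114 = 0.000035814
  sqrt(pi * a) = 0.005984
  KIC = 152 * 0.005984 = 0.91 MPa*sqrt(m)

0.91 MPa*sqrt(m)


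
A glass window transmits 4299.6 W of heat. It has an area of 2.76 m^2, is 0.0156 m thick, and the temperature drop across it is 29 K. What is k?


Fourier's law rearranged: k = Q * t / (A * dT)
  Numerator = 4299.6 * 0.0156 = 67.07376
  Denominator = 2.76 * 29 = 80.04
  k = 67.07376 / 80.04 = 0.838 W/mK

0.838 W/mK


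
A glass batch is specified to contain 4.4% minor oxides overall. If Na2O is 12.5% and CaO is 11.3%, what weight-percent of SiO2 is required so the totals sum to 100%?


Known pieces sum to 100%:
  SiO2 = 100 - (others + Na2O + CaO)
  SiO2 = 100 - (4.4 + 12.5 + 11.3) = 71.8%

71.8%


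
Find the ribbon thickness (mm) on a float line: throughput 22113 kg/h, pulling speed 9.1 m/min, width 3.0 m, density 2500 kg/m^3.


Ribbon cross-section from mass balance:
  Volume rate = throughput / density = 22113 / 2500 = 8.8452 m^3/h
  thickness = volume rate / (speed * 60 * width), i.e.
  thickness = throughput / (60 * speed * width * density) * 1000
  thickness = 22113 / (60 * 9.1 * 3.0 * 2500) * 1000 = 5.4 mm

5.4 mm


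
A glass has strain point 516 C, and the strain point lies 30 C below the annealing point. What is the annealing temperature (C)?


T_anneal = T_strain + gap:
  T_anneal = 516 + 30 = 546 C

546 C


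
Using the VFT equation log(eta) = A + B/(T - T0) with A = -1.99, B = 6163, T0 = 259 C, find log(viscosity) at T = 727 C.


VFT equation: log(eta) = A + B / (T - T0)
  T - T0 = 727 - 259 = 468
  B / (T - T0) = 6163 / 468 = 13.169
  log(eta) = -1.99 + 13.169 = 11.179

11.179


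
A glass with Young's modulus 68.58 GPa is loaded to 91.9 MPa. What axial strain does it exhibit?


Rearrange E = sigma / epsilon:
  epsilon = sigma / E
  E (MPa) = 68.58 * 1000 = 68580
  epsilon = 91.9 / 68580 = 0.00134

0.00134


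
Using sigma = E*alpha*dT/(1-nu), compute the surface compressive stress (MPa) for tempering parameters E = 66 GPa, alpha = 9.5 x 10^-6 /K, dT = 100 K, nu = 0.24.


Tempering stress: sigma = E * alpha * dT / (1 - nu)
  E (MPa) = 66 * 1000 = 66000
  Numerator = 66000 * (9.5 x 10^-6) * 100 = 62.7
  Denominator = 1 - 0.24 = 0.76
  sigma = 62.7 / 0.76 = 82.5 MPa

82.5 MPa
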